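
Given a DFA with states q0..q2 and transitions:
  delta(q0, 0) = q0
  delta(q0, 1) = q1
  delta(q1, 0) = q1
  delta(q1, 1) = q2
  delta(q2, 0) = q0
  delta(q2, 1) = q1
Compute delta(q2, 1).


Looking up transition function:
delta(q2, 1) in the table
Row: q2, Column: 1
Result: q1

q1


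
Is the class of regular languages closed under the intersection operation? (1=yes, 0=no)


Regular languages are closed under:
- Union (DFA product construction)
- Intersection (DFA product construction)
- Complement (swap accept/reject states)
- Concatenation (NFA construction)
- Kleene star (NFA construction)
intersection is in this list
Therefore: closed

1


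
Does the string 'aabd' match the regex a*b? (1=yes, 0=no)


Pattern: a*b
String: 'aabd'
Pattern requires: zero or more 'a's followed by exactly one 'b'
Found 2 leading 'a's
Remaining: 'bd'
Remaining is not 'b' -> no match
Result: 0

0


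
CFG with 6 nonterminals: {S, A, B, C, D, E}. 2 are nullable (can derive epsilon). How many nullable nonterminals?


Nonterminals: {S, A, B, C, D, E}
A nonterminal is nullable if it can derive epsilon
Counting nullable nonterminals: 2
Total nullable = 2

2


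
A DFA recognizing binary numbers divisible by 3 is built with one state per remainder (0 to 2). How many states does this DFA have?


Divisibility by 3 is tracked via the remainder mod 3: 0, 1, ..., 2
The construction assigns one state to each remainder
Number of remainders = 3

3


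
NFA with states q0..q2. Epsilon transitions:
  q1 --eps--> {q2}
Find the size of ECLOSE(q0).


Starting from q0
Initialize closure = {q0}
q0 has no outgoing epsilon transitions -> nothing to add
Final closure: {q0}
Size = 1

1


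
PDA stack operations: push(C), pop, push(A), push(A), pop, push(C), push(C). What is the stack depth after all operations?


Tracing stack operations:
  push(C) -> stack = [C], depth=1
  pop -> removed C, stack = [], depth=0
  push(A) -> stack = [A], depth=1
  push(A) -> stack = [A,A], depth=2
  pop -> removed A, stack = [A], depth=1
  push(C) -> stack = [A,C], depth=2
  push(C) -> stack = [A,C,C], depth=3
Final depth = 3

3


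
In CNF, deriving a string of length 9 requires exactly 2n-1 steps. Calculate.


Chomsky Normal Form derivation:
String length n = 9
Each step either:
  - Splits a nonterminal into two (n-1 such steps)
  - Converts a nonterminal to terminal (n such steps)
Total = (n-1) + n = 2n - 1
= 2(9) - 1
= 18 - 1
= 17

17


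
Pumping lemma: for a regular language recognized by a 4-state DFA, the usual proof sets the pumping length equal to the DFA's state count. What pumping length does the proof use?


Pumping lemma for regular languages (standard proof):
Take p = |Q|, the number of DFA states.
Any string of length >= |Q| passes through |Q|+1 states while reading its first |Q| symbols,
so by pigeonhole some state repeats, giving the loop that can be pumped.
Here |Q| = 4
Therefore the proof uses p = 4

4


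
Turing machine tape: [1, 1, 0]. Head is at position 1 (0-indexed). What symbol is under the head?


Tape: [1, 1, 0]
Positions: 0 1 2
Values:    1 1 0
Head at position 1
tape[1] = 1

1


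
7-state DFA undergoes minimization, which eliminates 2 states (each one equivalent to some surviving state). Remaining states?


Original DFA: 7 states
Redundant states removed: 2
Minimized states = original - removed
= 7 - 2
= 5

5


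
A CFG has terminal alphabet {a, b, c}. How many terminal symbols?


Terminal symbols: a, b, c
Counting each: a (#1), b (#2), c (#3)
Total = 3

3


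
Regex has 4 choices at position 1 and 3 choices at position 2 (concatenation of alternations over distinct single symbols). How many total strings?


First group: 4 alternatives
Second group: 3 alternatives
Concatenation: each choice from group 1 pairs with each from group 2
Total = 4 x 3 = 12

12


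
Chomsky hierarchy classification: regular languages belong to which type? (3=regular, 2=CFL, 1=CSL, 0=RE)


Chomsky hierarchy levels:
  Type 3: Regular (DFA/NFA/regex)
  Type 2: Context-free (PDA)
  Type 1: Context-sensitive
  Type 0: Recursively enumerable (TM)
'regular' corresponds to Type 3

3


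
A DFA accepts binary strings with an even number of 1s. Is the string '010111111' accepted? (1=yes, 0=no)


DFA has 2 states: q_even (start, accept=yes) and q_odd
Processing string '010111111' character by character:
  Position 0: read '0', 1-count=0 -> q_even (no change)
  Position 1: read '1', 1-count=1 -> q_odd
  Position 2: read '0', 1-count=1 -> q_odd (no change)
  Position 3: read '1', 1-count=2 -> q_even
  Position 4: read '1', 1-count=3 -> q_odd
  Position 5: read '1', 1-count=4 -> q_even
  Position 6: read '1', 1-count=5 -> q_odd
  Position 7: read '1', 1-count=6 -> q_even
  Position 8: read '1', 1-count=7 -> q_odd
Final state: q_odd, total 1s = 7 (odd); the DFA requires an even count -> reject

0


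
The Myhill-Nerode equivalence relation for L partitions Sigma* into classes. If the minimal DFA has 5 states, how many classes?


Myhill-Nerode theorem:
Number of equivalence classes = number of states in minimal DFA
Minimal DFA states = 5
Therefore equivalence classes = 5

5


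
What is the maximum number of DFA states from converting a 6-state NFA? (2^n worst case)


NFA has 6 states
Subset construction: each DFA state = subset of NFA states
Maximum subsets = 2^6
2^6 = 64

64


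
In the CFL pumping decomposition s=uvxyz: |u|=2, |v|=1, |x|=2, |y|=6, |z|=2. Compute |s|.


|s| = |u| + |v| + |x| + |y| + |z|
= 2 + 1 + 2 + 6 + 2
= 3 + 2 + 8
= 5 + 8
= 13

13


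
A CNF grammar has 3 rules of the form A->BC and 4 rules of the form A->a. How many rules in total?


CNF allows two rule forms:
  A -> BC (binary): 3 rules
  A -> a (terminal): 4 rules
Total = 3 + 4 = 7

7


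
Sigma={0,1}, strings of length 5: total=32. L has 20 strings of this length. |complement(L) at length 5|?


Alphabet: {0,1}
String length: 5
Total strings of length 5 = 2^5 = 32
Strings in L = 20
Complement = total - |L|
= 32 - 20
= 12

12


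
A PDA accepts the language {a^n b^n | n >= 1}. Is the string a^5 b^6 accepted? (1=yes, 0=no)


Language requires equal numbers of a's and b's
PDA pushes for each 'a', pops for each 'b'
Number of a's = 5
Number of b's = 6
5 != 6 -> Reject

0


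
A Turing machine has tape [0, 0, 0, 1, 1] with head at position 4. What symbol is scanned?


Tape: [0, 0, 0, 1, 1]
Positions: 0 1 2 3 4
Values:    0 0 0 1 1
Head at position 4
tape[4] = 1

1


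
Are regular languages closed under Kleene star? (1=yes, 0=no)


Regular languages are closed under:
- Union (DFA product construction)
- Intersection (DFA product construction)
- Complement (swap accept/reject states)
- Concatenation (NFA construction)
- Kleene star (NFA construction)
Kleene star is in this list
Therefore: closed

1


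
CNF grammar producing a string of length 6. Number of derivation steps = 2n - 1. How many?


Chomsky Normal Form derivation:
String length n = 6
Each step either:
  - Splits a nonterminal into two (n-1 such steps)
  - Converts a nonterminal to terminal (n such steps)
Total = (n-1) + n = 2n - 1
= 2(6) - 1
= 12 - 1
= 11

11


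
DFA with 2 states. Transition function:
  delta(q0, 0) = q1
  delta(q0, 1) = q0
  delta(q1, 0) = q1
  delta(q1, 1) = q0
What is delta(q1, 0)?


Looking up transition function:
delta(q1, 0) in the table
Row: q1, Column: 0
Result: q1

q1


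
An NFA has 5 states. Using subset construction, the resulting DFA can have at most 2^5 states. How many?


NFA has 5 states
Subset construction: each DFA state = subset of NFA states
Maximum subsets = 2^5
2^5 = 32

32


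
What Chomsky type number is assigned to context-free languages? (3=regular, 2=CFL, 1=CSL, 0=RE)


Chomsky hierarchy levels:
  Type 3: Regular (DFA/NFA/regex)
  Type 2: Context-free (PDA)
  Type 1: Context-sensitive
  Type 0: Recursively enumerable (TM)
'context-free' corresponds to Type 2

2


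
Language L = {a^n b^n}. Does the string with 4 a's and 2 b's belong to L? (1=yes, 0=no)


Language requires equal numbers of a's and b's
PDA pushes for each 'a', pops for each 'b'
Number of a's = 4
Number of b's = 2
4 != 2 -> Reject

0


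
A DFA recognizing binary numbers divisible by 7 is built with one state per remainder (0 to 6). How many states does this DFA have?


Divisibility by 7 is tracked via the remainder mod 7: 0, 1, ..., 6
The construction assigns one state to each remainder
Number of remainders = 7

7


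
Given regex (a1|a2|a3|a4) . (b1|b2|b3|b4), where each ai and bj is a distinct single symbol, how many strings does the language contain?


First group: 4 alternatives
Second group: 4 alternatives
Concatenation: each choice from group 1 pairs with each from group 2
Total = 4 x 4 = 16

16


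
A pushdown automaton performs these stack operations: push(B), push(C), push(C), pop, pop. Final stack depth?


Tracing stack operations:
  push(B) -> stack = [B], depth=1
  push(C) -> stack = [B,C], depth=2
  push(C) -> stack = [B,C,C], depth=3
  pop -> removed C, stack = [B,C], depth=2
  pop -> removed C, stack = [B], depth=1
Final depth = 1

1


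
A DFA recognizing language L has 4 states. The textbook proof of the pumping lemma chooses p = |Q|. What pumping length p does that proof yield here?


Pumping lemma for regular languages (standard proof):
Take p = |Q|, the number of DFA states.
Any string of length >= |Q| passes through |Q|+1 states while reading its first |Q| symbols,
so by pigeonhole some state repeats, giving the loop that can be pumped.
Here |Q| = 4
Therefore the proof uses p = 4

4


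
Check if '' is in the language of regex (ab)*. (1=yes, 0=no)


Pattern: (ab)*
String: ''
Pattern requires: zero or more repetitions of 'ab'
Pairs: []
All pairs are 'ab'? Yes
Result: 1

1


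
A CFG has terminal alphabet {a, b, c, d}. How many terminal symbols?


Terminal symbols: a, b, c, d
Counting each: a (#1), b (#2), c (#3), d (#4)
Total = 4

4


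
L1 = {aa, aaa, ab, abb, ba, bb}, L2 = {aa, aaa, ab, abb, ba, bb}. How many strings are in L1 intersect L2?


L1 = {aa, aaa, ab, abb, ba, bb}
L2 = {aa, aaa, ab, abb, ba, bb}
Checking each string in L1 against L2:
  'aa': in L2? Yes
  'aaa': in L2? Yes
  'ab': in L2? Yes
  'abb': in L2? Yes
  'ba': in L2? Yes
  'bb': in L2? Yes
Intersection = {aa, aaa, ab, abb, ba, bb}
|L1 ∩ L2| = 6

6


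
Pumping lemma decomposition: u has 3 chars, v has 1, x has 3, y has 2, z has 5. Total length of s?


|s| = |u| + |v| + |x| + |y| + |z|
= 3 + 1 + 3 + 2 + 5
= 4 + 3 + 7
= 7 + 7
= 14

14


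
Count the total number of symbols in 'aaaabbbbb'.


String: 'aaaabbbbb'
Counting characters:
  'a' appears 4 time(s)
  'b' appears 5 time(s)
Total length = 4 + 5 = 9

9


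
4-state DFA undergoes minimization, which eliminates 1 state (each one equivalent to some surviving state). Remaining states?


Original DFA: 4 states
Redundant states removed: 1
Minimized states = original - removed
= 4 - 1
= 3

3


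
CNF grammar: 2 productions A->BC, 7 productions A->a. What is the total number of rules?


CNF allows two rule forms:
  A -> BC (binary): 2 rules
  A -> a (terminal): 7 rules
Total = 2 + 7 = 9

9


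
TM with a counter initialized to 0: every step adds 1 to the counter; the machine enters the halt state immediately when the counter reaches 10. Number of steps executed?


Counter starts at 0. Counting sequence:
  Step 1: counter = 1
  Step 2: counter = 2
  Step 3: counter = 3
  Step 4: counter = 4
  Step 5: counter = 5
  Step 6: counter = 6
  ...
  Step 10: counter = 10
Counter reached 10 -> halt
Total steps = 10

10


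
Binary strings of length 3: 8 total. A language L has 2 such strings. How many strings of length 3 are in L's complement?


Alphabet: {0,1}
String length: 3
Total strings of length 3 = 2^3 = 8
Strings in L = 2
Complement = total - |L|
= 8 - 2
= 6

6


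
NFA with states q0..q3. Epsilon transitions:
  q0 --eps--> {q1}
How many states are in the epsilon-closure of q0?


Starting from q0
Initialize closure = {q0}
Follow epsilon from q0 -> add q1
Final closure: {q0, q1}
Size = 2

2


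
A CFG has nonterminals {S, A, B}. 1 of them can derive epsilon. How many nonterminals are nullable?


Nonterminals: {S, A, B}
A nonterminal is nullable if it can derive epsilon
Counting nullable nonterminals: 1
Total nullable = 1

1


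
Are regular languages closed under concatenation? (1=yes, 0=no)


Regular languages are closed under all standard operations:
- Union: Yes (product construction)
- Intersection: Yes (product construction)
- Complement: Yes (swap accept/reject)
- Concatenation: Yes (NFA construction)
Operation: concatenation -> Closed

1


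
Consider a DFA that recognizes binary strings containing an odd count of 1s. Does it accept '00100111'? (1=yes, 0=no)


DFA has 2 states: q_even (start, accept=no) and q_odd
Processing string '00100111' character by character:
  Position 0: read '0', 1-count=0 -> q_even (no change)
  Position 1: read '0', 1-count=0 -> q_even (no change)
  Position 2: read '1', 1-count=1 -> q_odd
  Position 3: read '0', 1-count=1 -> q_odd (no change)
  Position 4: read '0', 1-count=1 -> q_odd (no change)
  Position 5: read '1', 1-count=2 -> q_even
  Position 6: read '1', 1-count=3 -> q_odd
  Position 7: read '1', 1-count=4 -> q_even
Final state: q_even, total 1s = 4 (even); the DFA requires an odd count -> reject

0


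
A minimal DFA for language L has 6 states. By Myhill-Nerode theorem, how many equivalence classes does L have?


Myhill-Nerode theorem:
Number of equivalence classes = number of states in minimal DFA
Minimal DFA states = 6
Therefore equivalence classes = 6

6


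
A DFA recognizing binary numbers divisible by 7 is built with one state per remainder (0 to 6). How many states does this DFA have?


Divisibility by 7 is tracked via the remainder mod 7: 0, 1, ..., 6
The construction assigns one state to each remainder
Number of remainders = 7

7


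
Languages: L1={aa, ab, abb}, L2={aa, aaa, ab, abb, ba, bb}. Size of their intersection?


L1 = {aa, ab, abb}
L2 = {aa, aaa, ab, abb, ba, bb}
Checking each string in L1 against L2:
  'aa': in L2? Yes
  'ab': in L2? Yes
  'abb': in L2? Yes
Intersection = {aa, ab, abb}
|L1 ∩ L2| = 3

3


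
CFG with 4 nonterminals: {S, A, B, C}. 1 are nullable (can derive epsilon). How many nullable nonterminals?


Nonterminals: {S, A, B, C}
A nonterminal is nullable if it can derive epsilon
Counting nullable nonterminals: 1
Total nullable = 1

1


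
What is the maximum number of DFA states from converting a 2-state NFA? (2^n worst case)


NFA has 2 states
Subset construction: each DFA state = subset of NFA states
Maximum subsets = 2^2
2^2 = 4

4


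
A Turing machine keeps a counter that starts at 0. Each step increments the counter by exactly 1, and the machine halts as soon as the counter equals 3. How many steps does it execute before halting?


Counter starts at 0. Counting sequence:
  Step 1: counter = 1
  Step 2: counter = 2
  Step 3: counter = 3
Counter reached 3 -> halt
Total steps = 3

3


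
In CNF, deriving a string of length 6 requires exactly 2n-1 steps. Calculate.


Chomsky Normal Form derivation:
String length n = 6
Each step either:
  - Splits a nonterminal into two (n-1 such steps)
  - Converts a nonterminal to terminal (n such steps)
Total = (n-1) + n = 2n - 1
= 2(6) - 1
= 12 - 1
= 11

11


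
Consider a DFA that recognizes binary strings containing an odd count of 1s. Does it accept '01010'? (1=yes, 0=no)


DFA has 2 states: q_even (start, accept=no) and q_odd
Processing string '01010' character by character:
  Position 0: read '0', 1-count=0 -> q_even (no change)
  Position 1: read '1', 1-count=1 -> q_odd
  Position 2: read '0', 1-count=1 -> q_odd (no change)
  Position 3: read '1', 1-count=2 -> q_even
  Position 4: read '0', 1-count=2 -> q_even (no change)
Final state: q_even, total 1s = 2 (even); the DFA requires an odd count -> reject

0


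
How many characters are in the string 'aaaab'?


String: 'aaaab'
Counting characters:
  'a' appears 4 time(s)
  'b' appears 1 time(s)
Total length = 4 + 1 = 5

5


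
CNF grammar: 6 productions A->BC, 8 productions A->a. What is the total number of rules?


CNF allows two rule forms:
  A -> BC (binary): 6 rules
  A -> a (terminal): 8 rules
Total = 6 + 8 = 14

14


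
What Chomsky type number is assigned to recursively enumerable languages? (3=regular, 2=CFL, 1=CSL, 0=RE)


Chomsky hierarchy levels:
  Type 3: Regular (DFA/NFA/regex)
  Type 2: Context-free (PDA)
  Type 1: Context-sensitive
  Type 0: Recursively enumerable (TM)
'recursively enumerable' corresponds to Type 0

0


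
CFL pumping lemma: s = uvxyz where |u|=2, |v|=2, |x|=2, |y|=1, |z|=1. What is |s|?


|s| = |u| + |v| + |x| + |y| + |z|
= 2 + 2 + 2 + 1 + 1
= 4 + 2 + 2
= 6 + 2
= 8

8


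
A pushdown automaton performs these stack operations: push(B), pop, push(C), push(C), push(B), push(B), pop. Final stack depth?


Tracing stack operations:
  push(B) -> stack = [B], depth=1
  pop -> removed B, stack = [], depth=0
  push(C) -> stack = [C], depth=1
  push(C) -> stack = [C,C], depth=2
  push(B) -> stack = [C,C,B], depth=3
  push(B) -> stack = [C,C,B,B], depth=4
  pop -> removed B, stack = [C,C,B], depth=3
Final depth = 3

3


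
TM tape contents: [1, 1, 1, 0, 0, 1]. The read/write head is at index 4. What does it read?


Tape: [1, 1, 1, 0, 0, 1]
Positions: 0 1 2 3 4 5
Values:    1 1 1 0 0 1
Head at position 4
tape[4] = 0

0


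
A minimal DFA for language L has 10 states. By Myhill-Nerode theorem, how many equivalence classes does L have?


Myhill-Nerode theorem:
Number of equivalence classes = number of states in minimal DFA
Minimal DFA states = 10
Therefore equivalence classes = 10

10


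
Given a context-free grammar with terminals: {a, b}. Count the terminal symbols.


Terminal symbols: a, b
Counting each: a (#1), b (#2)
Total = 2

2


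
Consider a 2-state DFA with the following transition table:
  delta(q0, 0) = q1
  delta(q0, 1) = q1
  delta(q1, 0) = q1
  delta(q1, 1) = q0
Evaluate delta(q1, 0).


Looking up transition function:
delta(q1, 0) in the table
Row: q1, Column: 0
Result: q1

q1


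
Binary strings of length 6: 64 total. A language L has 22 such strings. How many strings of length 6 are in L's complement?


Alphabet: {0,1}
String length: 6
Total strings of length 6 = 2^6 = 64
Strings in L = 22
Complement = total - |L|
= 64 - 22
= 42

42


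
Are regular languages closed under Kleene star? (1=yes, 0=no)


Regular languages are closed under:
- Union (DFA product construction)
- Intersection (DFA product construction)
- Complement (swap accept/reject states)
- Concatenation (NFA construction)
- Kleene star (NFA construction)
Kleene star is in this list
Therefore: closed

1


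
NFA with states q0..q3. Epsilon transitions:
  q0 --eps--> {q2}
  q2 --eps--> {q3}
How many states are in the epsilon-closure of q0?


Starting from q0
Initialize closure = {q0}
Follow epsilon from q0 -> add q2
Follow epsilon from q2 -> add q3
Final closure: {q0, q2, q3}
Size = 3

3


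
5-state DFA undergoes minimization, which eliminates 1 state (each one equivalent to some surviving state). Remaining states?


Original DFA: 5 states
Redundant states removed: 1
Minimized states = original - removed
= 5 - 1
= 4

4


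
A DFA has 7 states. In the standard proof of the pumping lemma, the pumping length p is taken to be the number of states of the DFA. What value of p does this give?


Pumping lemma for regular languages (standard proof):
Take p = |Q|, the number of DFA states.
Any string of length >= |Q| passes through |Q|+1 states while reading its first |Q| symbols,
so by pigeonhole some state repeats, giving the loop that can be pumped.
Here |Q| = 7
Therefore the proof uses p = 7

7


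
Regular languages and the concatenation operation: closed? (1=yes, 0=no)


Regular languages are closed under all standard operations:
- Union: Yes (product construction)
- Intersection: Yes (product construction)
- Complement: Yes (swap accept/reject)
- Concatenation: Yes (NFA construction)
Operation: concatenation -> Closed

1


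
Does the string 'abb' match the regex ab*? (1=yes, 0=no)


Pattern: ab*
String: 'abb'
Pattern requires: exactly one 'a' followed by zero or more 'b's
First char is 'a' -> OK
Rest 'bb': all b's? Yes
Result: 1

1


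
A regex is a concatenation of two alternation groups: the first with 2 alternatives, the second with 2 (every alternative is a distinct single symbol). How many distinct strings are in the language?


First group: 2 alternatives
Second group: 2 alternatives
Concatenation: each choice from group 1 pairs with each from group 2
Total = 2 x 2 = 4

4


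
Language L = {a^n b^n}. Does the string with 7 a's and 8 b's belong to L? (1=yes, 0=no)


Language requires equal numbers of a's and b's
PDA pushes for each 'a', pops for each 'b'
Number of a's = 7
Number of b's = 8
7 != 8 -> Reject

0


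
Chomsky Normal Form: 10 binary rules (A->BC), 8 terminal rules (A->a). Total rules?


CNF allows two rule forms:
  A -> BC (binary): 10 rules
  A -> a (terminal): 8 rules
Total = 10 + 8 = 18

18


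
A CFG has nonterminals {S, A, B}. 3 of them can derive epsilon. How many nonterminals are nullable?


Nonterminals: {S, A, B}
A nonterminal is nullable if it can derive epsilon
Counting nullable nonterminals: 3
Total nullable = 3

3


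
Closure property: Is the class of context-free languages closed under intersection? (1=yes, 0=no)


CFL closure properties:
  Closed under: union, concatenation, Kleene star
  NOT closed under: intersection, complement
Operation 'intersection' is in not-closed list -> No (not closed)

0


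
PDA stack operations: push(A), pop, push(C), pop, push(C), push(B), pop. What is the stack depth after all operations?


Tracing stack operations:
  push(A) -> stack = [A], depth=1
  pop -> removed A, stack = [], depth=0
  push(C) -> stack = [C], depth=1
  pop -> removed C, stack = [], depth=0
  push(C) -> stack = [C], depth=1
  push(B) -> stack = [C,B], depth=2
  pop -> removed B, stack = [C], depth=1
Final depth = 1

1


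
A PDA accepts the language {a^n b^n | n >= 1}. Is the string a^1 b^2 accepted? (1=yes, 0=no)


Language requires equal numbers of a's and b's
PDA pushes for each 'a', pops for each 'b'
Number of a's = 1
Number of b's = 2
1 != 2 -> Reject

0


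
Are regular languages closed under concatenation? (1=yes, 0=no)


Regular languages are closed under:
- Union (DFA product construction)
- Intersection (DFA product construction)
- Complement (swap accept/reject states)
- Concatenation (NFA construction)
- Kleene star (NFA construction)
concatenation is in this list
Therefore: closed

1


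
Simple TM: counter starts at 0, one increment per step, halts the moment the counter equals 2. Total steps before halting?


Counter starts at 0. Counting sequence:
  Step 1: counter = 1
  Step 2: counter = 2
Counter reached 2 -> halt
Total steps = 2

2


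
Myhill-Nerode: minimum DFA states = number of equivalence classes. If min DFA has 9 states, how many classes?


Myhill-Nerode theorem:
Number of equivalence classes = number of states in minimal DFA
Minimal DFA states = 9
Therefore equivalence classes = 9

9


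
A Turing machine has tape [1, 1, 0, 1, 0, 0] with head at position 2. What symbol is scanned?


Tape: [1, 1, 0, 1, 0, 0]
Positions: 0 1 2 3 4 5
Values:    1 1 0 1 0 0
Head at position 2
tape[2] = 0

0


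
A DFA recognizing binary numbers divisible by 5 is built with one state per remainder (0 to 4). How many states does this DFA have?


Divisibility by 5 is tracked via the remainder mod 5: 0, 1, ..., 4
The construction assigns one state to each remainder
Number of remainders = 5

5


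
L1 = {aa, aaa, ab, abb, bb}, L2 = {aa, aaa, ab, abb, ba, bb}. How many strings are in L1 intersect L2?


L1 = {aa, aaa, ab, abb, bb}
L2 = {aa, aaa, ab, abb, ba, bb}
Checking each string in L1 against L2:
  'aa': in L2? Yes
  'aaa': in L2? Yes
  'ab': in L2? Yes
  'abb': in L2? Yes
  'bb': in L2? Yes
Intersection = {aa, aaa, ab, abb, bb}
|L1 ∩ L2| = 5

5


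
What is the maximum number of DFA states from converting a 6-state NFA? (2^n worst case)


NFA has 6 states
Subset construction: each DFA state = subset of NFA states
Maximum subsets = 2^6
2^6 = 64

64


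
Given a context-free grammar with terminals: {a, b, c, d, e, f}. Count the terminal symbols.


Terminal symbols: a, b, c, d, e, f
Counting each: a (#1), b (#2), c (#3), d (#4), e (#5), f (#6)
Total = 6

6


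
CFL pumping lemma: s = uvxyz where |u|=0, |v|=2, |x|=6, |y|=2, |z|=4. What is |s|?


|s| = |u| + |v| + |x| + |y| + |z|
= 0 + 2 + 6 + 2 + 4
= 2 + 6 + 6
= 8 + 6
= 14

14


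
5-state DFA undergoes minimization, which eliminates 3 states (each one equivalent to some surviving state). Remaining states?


Original DFA: 5 states
Redundant states removed: 3
Minimized states = original - removed
= 5 - 3
= 2

2


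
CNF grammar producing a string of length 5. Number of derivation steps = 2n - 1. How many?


Chomsky Normal Form derivation:
String length n = 5
Each step either:
  - Splits a nonterminal into two (n-1 such steps)
  - Converts a nonterminal to terminal (n such steps)
Total = (n-1) + n = 2n - 1
= 2(5) - 1
= 10 - 1
= 9

9


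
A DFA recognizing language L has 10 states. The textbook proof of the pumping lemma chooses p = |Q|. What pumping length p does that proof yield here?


Pumping lemma for regular languages (standard proof):
Take p = |Q|, the number of DFA states.
Any string of length >= |Q| passes through |Q|+1 states while reading its first |Q| symbols,
so by pigeonhole some state repeats, giving the loop that can be pumped.
Here |Q| = 10
Therefore the proof uses p = 10

10


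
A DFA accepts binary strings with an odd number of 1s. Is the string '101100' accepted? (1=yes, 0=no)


DFA has 2 states: q_even (start, accept=no) and q_odd
Processing string '101100' character by character:
  Position 0: read '1', 1-count=1 -> q_odd
  Position 1: read '0', 1-count=1 -> q_odd (no change)
  Position 2: read '1', 1-count=2 -> q_even
  Position 3: read '1', 1-count=3 -> q_odd
  Position 4: read '0', 1-count=3 -> q_odd (no change)
  Position 5: read '0', 1-count=3 -> q_odd (no change)
Final state: q_odd, total 1s = 3 (odd); the DFA requires an odd count -> accept

1


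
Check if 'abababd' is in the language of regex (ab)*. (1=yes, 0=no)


Pattern: (ab)*
String: 'abababd'
Pattern requires: zero or more repetitions of 'ab'
Length 7 is odd -> cannot be (ab)* -> no match
Result: 0

0


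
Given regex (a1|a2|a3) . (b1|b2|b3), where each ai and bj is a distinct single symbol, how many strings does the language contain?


First group: 3 alternatives
Second group: 3 alternatives
Concatenation: each choice from group 1 pairs with each from group 2
Total = 3 x 3 = 9

9


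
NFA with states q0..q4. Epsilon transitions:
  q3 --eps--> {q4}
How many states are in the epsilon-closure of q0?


Starting from q0
Initialize closure = {q0}
q0 has no outgoing epsilon transitions -> nothing to add
Final closure: {q0}
Size = 1

1


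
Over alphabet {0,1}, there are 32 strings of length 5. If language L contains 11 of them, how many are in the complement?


Alphabet: {0,1}
String length: 5
Total strings of length 5 = 2^5 = 32
Strings in L = 11
Complement = total - |L|
= 32 - 11
= 21

21


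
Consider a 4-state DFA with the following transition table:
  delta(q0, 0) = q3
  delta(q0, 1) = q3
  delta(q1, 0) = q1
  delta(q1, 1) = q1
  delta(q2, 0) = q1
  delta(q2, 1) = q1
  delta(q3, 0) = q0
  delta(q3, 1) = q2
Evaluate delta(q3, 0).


Looking up transition function:
delta(q3, 0) in the table
Row: q3, Column: 0
Result: q0

q0


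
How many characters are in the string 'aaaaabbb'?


String: 'aaaaabbb'
Counting characters:
  'a' appears 5 time(s)
  'b' appears 3 time(s)
Total length = 5 + 3 = 8

8


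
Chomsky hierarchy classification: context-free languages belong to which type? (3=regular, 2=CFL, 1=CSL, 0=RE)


Chomsky hierarchy levels:
  Type 3: Regular (DFA/NFA/regex)
  Type 2: Context-free (PDA)
  Type 1: Context-sensitive
  Type 0: Recursively enumerable (TM)
'context-free' corresponds to Type 2

2


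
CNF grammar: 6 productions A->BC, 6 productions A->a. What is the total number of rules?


CNF allows two rule forms:
  A -> BC (binary): 6 rules
  A -> a (terminal): 6 rules
Total = 6 + 6 = 12

12


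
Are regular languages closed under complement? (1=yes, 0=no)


Regular languages are closed under:
- Union (DFA product construction)
- Intersection (DFA product construction)
- Complement (swap accept/reject states)
- Concatenation (NFA construction)
- Kleene star (NFA construction)
complement is in this list
Therefore: closed

1


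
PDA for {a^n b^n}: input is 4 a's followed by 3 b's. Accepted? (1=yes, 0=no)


Language requires equal numbers of a's and b's
PDA pushes for each 'a', pops for each 'b'
Number of a's = 4
Number of b's = 3
4 != 3 -> Reject

0


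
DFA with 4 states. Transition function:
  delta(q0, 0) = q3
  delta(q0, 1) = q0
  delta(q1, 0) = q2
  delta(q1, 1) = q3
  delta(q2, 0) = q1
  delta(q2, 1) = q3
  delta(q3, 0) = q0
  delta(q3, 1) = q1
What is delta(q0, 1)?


Looking up transition function:
delta(q0, 1) in the table
Row: q0, Column: 1
Result: q0

q0


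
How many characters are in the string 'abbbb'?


String: 'abbbb'
Counting characters:
  'a' appears 1 time(s)
  'b' appears 4 time(s)
Total length = 1 + 4 = 5

5


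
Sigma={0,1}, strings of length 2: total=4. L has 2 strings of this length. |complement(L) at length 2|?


Alphabet: {0,1}
String length: 2
Total strings of length 2 = 2^2 = 4
Strings in L = 2
Complement = total - |L|
= 4 - 2
= 2

2


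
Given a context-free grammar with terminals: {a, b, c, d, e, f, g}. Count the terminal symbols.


Terminal symbols: a, b, c, d, e, f, g
Counting each: a (#1), b (#2), c (#3), d (#4), e (#5), f (#6), g (#7)
Total = 7

7


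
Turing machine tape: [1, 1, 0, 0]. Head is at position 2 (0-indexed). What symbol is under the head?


Tape: [1, 1, 0, 0]
Positions: 0 1 2 3
Values:    1 1 0 0
Head at position 2
tape[2] = 0

0


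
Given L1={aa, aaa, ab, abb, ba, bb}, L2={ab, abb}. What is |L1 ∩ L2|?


L1 = {aa, aaa, ab, abb, ba, bb}
L2 = {ab, abb}
Checking each string in L1 against L2:
  'aa': in L2? No
  'aaa': in L2? No
  'ab': in L2? Yes
  'abb': in L2? Yes
  'ba': in L2? No
  'bb': in L2? No
Intersection = {ab, abb}
|L1 ∩ L2| = 2

2


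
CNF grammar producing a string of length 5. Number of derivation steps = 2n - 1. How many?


Chomsky Normal Form derivation:
String length n = 5
Each step either:
  - Splits a nonterminal into two (n-1 such steps)
  - Converts a nonterminal to terminal (n such steps)
Total = (n-1) + n = 2n - 1
= 2(5) - 1
= 10 - 1
= 9

9


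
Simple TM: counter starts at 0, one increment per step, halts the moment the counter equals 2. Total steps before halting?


Counter starts at 0. Counting sequence:
  Step 1: counter = 1
  Step 2: counter = 2
Counter reached 2 -> halt
Total steps = 2

2


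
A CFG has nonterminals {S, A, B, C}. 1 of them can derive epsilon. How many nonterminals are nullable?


Nonterminals: {S, A, B, C}
A nonterminal is nullable if it can derive epsilon
Counting nullable nonterminals: 1
Total nullable = 1

1


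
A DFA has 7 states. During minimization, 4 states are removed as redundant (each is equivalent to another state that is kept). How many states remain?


Original DFA: 7 states
Redundant states removed: 4
Minimized states = original - removed
= 7 - 4
= 3

3


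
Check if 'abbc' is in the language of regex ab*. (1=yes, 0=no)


Pattern: ab*
String: 'abbc'
Pattern requires: exactly one 'a' followed by zero or more 'b's
First char is 'a' -> OK
Rest 'bbc': all b's? No
Result: 0

0


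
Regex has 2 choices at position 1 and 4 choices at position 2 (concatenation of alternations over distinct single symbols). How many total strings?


First group: 2 alternatives
Second group: 4 alternatives
Concatenation: each choice from group 1 pairs with each from group 2
Total = 2 x 4 = 8

8


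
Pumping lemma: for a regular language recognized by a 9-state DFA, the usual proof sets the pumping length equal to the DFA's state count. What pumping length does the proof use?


Pumping lemma for regular languages (standard proof):
Take p = |Q|, the number of DFA states.
Any string of length >= |Q| passes through |Q|+1 states while reading its first |Q| symbols,
so by pigeonhole some state repeats, giving the loop that can be pumped.
Here |Q| = 9
Therefore the proof uses p = 9

9


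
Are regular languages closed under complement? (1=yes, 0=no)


Regular languages are closed under all standard operations:
- Union: Yes (product construction)
- Intersection: Yes (product construction)
- Complement: Yes (swap accept/reject)
- Concatenation: Yes (NFA construction)
Operation: complement -> Closed

1


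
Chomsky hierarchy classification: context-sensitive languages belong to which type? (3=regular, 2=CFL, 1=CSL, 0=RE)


Chomsky hierarchy levels:
  Type 3: Regular (DFA/NFA/regex)
  Type 2: Context-free (PDA)
  Type 1: Context-sensitive
  Type 0: Recursively enumerable (TM)
'context-sensitive' corresponds to Type 1

1


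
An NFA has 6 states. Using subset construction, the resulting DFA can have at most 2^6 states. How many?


NFA has 6 states
Subset construction: each DFA state = subset of NFA states
Maximum subsets = 2^6
2^6 = 64

64


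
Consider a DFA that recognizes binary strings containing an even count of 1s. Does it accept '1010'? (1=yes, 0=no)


DFA has 2 states: q_even (start, accept=yes) and q_odd
Processing string '1010' character by character:
  Position 0: read '1', 1-count=1 -> q_odd
  Position 1: read '0', 1-count=1 -> q_odd (no change)
  Position 2: read '1', 1-count=2 -> q_even
  Position 3: read '0', 1-count=2 -> q_even (no change)
Final state: q_even, total 1s = 2 (even); the DFA requires an even count -> accept

1


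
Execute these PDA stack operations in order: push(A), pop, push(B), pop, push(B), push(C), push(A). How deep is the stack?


Tracing stack operations:
  push(A) -> stack = [A], depth=1
  pop -> removed A, stack = [], depth=0
  push(B) -> stack = [B], depth=1
  pop -> removed B, stack = [], depth=0
  push(B) -> stack = [B], depth=1
  push(C) -> stack = [B,C], depth=2
  push(A) -> stack = [B,C,A], depth=3
Final depth = 3

3


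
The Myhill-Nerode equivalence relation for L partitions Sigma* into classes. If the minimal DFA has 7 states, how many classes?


Myhill-Nerode theorem:
Number of equivalence classes = number of states in minimal DFA
Minimal DFA states = 7
Therefore equivalence classes = 7

7


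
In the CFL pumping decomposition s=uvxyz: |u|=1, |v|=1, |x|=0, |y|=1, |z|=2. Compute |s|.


|s| = |u| + |v| + |x| + |y| + |z|
= 1 + 1 + 0 + 1 + 2
= 2 + 0 + 3
= 2 + 3
= 5

5


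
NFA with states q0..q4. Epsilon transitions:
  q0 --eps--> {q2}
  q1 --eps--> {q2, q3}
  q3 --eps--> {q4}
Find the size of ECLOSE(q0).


Starting from q0
Initialize closure = {q0}
Follow epsilon from q0 -> add q2
Final closure: {q0, q2}
Size = 2

2


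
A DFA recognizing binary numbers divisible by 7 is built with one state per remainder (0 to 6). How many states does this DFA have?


Divisibility by 7 is tracked via the remainder mod 7: 0, 1, ..., 6
The construction assigns one state to each remainder
Number of remainders = 7

7


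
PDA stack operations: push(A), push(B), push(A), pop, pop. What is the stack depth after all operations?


Tracing stack operations:
  push(A) -> stack = [A], depth=1
  push(B) -> stack = [A,B], depth=2
  push(A) -> stack = [A,B,A], depth=3
  pop -> removed A, stack = [A,B], depth=2
  pop -> removed B, stack = [A], depth=1
Final depth = 1

1


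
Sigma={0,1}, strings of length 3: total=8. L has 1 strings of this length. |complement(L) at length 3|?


Alphabet: {0,1}
String length: 3
Total strings of length 3 = 2^3 = 8
Strings in L = 1
Complement = total - |L|
= 8 - 1
= 7

7


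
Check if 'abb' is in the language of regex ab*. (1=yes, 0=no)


Pattern: ab*
String: 'abb'
Pattern requires: exactly one 'a' followed by zero or more 'b's
First char is 'a' -> OK
Rest 'bb': all b's? Yes
Result: 1

1


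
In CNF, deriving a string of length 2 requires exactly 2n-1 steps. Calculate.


Chomsky Normal Form derivation:
String length n = 2
Each step either:
  - Splits a nonterminal into two (n-1 such steps)
  - Converts a nonterminal to terminal (n such steps)
Total = (n-1) + n = 2n - 1
= 2(2) - 1
= 4 - 1
= 3

3


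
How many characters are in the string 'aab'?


String: 'aab'
Counting characters:
  'a' appears 2 time(s)
  'b' appears 1 time(s)
Total length = 2 + 1 = 3

3


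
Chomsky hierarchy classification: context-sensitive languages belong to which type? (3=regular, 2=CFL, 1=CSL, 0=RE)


Chomsky hierarchy levels:
  Type 3: Regular (DFA/NFA/regex)
  Type 2: Context-free (PDA)
  Type 1: Context-sensitive
  Type 0: Recursively enumerable (TM)
'context-sensitive' corresponds to Type 1

1


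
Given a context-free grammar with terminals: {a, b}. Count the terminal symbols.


Terminal symbols: a, b
Counting each: a (#1), b (#2)
Total = 2

2


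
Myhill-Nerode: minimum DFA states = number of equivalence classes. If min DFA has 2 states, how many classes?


Myhill-Nerode theorem:
Number of equivalence classes = number of states in minimal DFA
Minimal DFA states = 2
Therefore equivalence classes = 2

2


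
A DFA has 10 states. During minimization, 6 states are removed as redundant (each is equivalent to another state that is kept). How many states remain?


Original DFA: 10 states
Redundant states removed: 6
Minimized states = original - removed
= 10 - 6
= 4

4


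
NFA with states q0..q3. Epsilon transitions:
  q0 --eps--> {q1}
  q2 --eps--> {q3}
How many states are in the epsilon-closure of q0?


Starting from q0
Initialize closure = {q0}
Follow epsilon from q0 -> add q1
Final closure: {q0, q1}
Size = 2

2


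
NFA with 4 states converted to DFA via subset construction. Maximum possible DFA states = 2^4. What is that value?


NFA has 4 states
Subset construction: each DFA state = subset of NFA states
Maximum subsets = 2^4
2^4 = 16

16


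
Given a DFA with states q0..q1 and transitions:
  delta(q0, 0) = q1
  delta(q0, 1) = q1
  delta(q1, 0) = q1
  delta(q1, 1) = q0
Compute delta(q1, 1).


Looking up transition function:
delta(q1, 1) in the table
Row: q1, Column: 1
Result: q0

q0


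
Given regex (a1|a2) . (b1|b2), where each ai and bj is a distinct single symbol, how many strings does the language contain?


First group: 2 alternatives
Second group: 2 alternatives
Concatenation: each choice from group 1 pairs with each from group 2
Total = 2 x 2 = 4

4


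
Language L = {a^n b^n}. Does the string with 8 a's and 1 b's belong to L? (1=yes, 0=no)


Language requires equal numbers of a's and b's
PDA pushes for each 'a', pops for each 'b'
Number of a's = 8
Number of b's = 1
8 != 1 -> Reject

0


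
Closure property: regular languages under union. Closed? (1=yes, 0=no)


Regular languages are closed under:
- Union (DFA product construction)
- Intersection (DFA product construction)
- Complement (swap accept/reject states)
- Concatenation (NFA construction)
- Kleene star (NFA construction)
union is in this list
Therefore: closed

1


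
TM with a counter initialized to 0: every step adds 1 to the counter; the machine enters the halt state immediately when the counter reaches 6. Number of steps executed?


Counter starts at 0. Counting sequence:
  Step 1: counter = 1
  Step 2: counter = 2
  Step 3: counter = 3
  Step 4: counter = 4
  Step 5: counter = 5
  Step 6: counter = 6
Counter reached 6 -> halt
Total steps = 6

6
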